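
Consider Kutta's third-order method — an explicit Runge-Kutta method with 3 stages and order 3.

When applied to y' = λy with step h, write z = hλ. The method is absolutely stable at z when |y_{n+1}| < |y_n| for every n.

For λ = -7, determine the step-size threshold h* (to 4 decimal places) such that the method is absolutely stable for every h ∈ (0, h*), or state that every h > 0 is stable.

Test eqn y'=λy, z=hλ:
  order 3, 3-stage ⇒ R(z)=1+z+z^2/2+z^3/6
  (e.g. R(-1.54)=0.03709, |R|=0.03709)

Boundary: |R(x)|=1, x<0.
x=-1.54: |R|=0.0371
|R(-2.45)|=0.8998 |R(-2.43)|=0.8690 |R(-2.17)|=0.5186
Bisect:
  x_lo=-2.8499 |R|=1.6467  x_hi=-0.1407 |R|=0.8687
  mid=-1.49530 |R|=0.06543 →hi
  mid=-2.17259 |R|=0.52167 →hi
  mid=-2.51123 |R|=0.99752 →hi
  mid=-2.68056 |R|=1.29800 →lo
  mid=-2.59590 |R|=1.14204 →lo
  mid=-2.55356 |R|=1.06839 →lo
  mid=-2.53240 |R|=1.03261 →lo
  mid=-2.52182 |R|=1.01498 →lo
  mid=-2.51653 |R|=1.00623 →lo
  mid=-2.51388 |R|=1.00187 →lo
  ...
  [-2.51289,-2.51272] ⇒ x*=-2.5127
So |R|<1 on (-2.5127, 0).

(-2.5127,0); λ=-7 ⇒ h* = 0.3590.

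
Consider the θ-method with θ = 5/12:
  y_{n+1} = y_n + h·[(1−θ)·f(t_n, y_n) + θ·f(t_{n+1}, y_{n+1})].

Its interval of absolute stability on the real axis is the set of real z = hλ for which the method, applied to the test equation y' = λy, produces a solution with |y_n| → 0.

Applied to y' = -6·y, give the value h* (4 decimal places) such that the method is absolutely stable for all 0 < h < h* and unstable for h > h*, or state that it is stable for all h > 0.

(-12.0000,0); λ=-6 ⇒ h* = (12)/6 = 2.0000.

With y'=λy (z=hλ):
  y_{n+1} = y_n + z·[7/12·y_n + 5/12·y_{n+1}] ⇒ (1 − 5/12z)y_{n+1} = (1 + 7/12z)y_n
  ⇒ R(z) = (1 + 7/12z)/(1 − 5/12z).

Solve |R(x)|<1 on ℝ⁻.
x=-1.17: |R|=0.2134
R=−1: 1+7/12x = −1+5/12x ⇒ -1/6x=2 ⇒ x=2/(-1/6)=-12.0000
Confirm numerically:
  x=-11.380: |R|=0.98200 <1
  x=-11.316: |R|=0.98005 <1
  x=-8.754: |R|=0.88359 <1
  x=-12.347: |R|=1.00941 >1
  x=-12.298: |R|=1.00811 >1
  x=-12.232: |R|=1.00634 >1
Interval (-12.0000, 0).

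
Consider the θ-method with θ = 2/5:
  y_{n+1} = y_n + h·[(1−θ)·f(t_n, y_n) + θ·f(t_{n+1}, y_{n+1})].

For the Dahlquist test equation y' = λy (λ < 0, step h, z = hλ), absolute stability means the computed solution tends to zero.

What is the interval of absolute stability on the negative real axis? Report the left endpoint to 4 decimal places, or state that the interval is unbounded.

(-10.0000, 0).

Set f=λy, z=hλ:
  y_{n+1} = y_n + z·[3/5·y_n + 2/5·y_{n+1}] ⇒ (1 − 2/5z)y_{n+1} = (1 + 3/5z)y_n
  Hence R(z) = (1 + 3/5z)/(1 − 2/5z).

Find x<0 with |R(x)|<1.
x=-1.5: |R|=0.0625
R=−1: 1+3/5x = −1+2/5x ⇒ -1/5x=2 ⇒ x=2/(-1/5)=-10.0000
Confirm numerically:
  x=-9.629: |R|=0.98471 <1
  x=-8.084: |R|=0.90949 <1
  x=-6.218: |R|=0.78309 <1
  x=-5.960: |R|=0.76123 <1
  x=-10.501: |R|=1.01927 >1
  x=-10.301: |R|=1.01176 >1
So |R|<1 on (-10.0000, 0).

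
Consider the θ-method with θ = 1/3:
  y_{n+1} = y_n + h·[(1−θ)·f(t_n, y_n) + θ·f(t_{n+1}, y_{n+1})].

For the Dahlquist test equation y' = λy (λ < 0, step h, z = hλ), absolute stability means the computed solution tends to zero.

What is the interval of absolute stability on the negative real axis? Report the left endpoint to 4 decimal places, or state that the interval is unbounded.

z∈(-6.0000,0).

On y'=λy, z=hλ:
  y_{n+1} = y_n + z·[2/3·y_n + 1/3·y_{n+1}] ⇒ (1 − 1/3z)y_{n+1} = (1 + 2/3z)y_n
  R(z) = (1 + 2/3z)/(1 − 1/3z).

Find x<0 with |R(x)|<1.
x=-0.96: |R|=0.2727
R=−1: 1+2/3x = −1+1/3x ⇒ -1/3x=2 ⇒ x=2/(-1/3)=-6.0000
Confirm numerically:
  x=-5.287: |R|=0.91396 <1
  x=-4.561: |R|=0.80968 <1
  x=-3.711: |R|=0.65892 <1
  x=-3.086: |R|=0.52120 <1
  x=-6.397: |R|=1.04225 >1
  x=-6.034: |R|=1.00376 >1
So |R|<1 on (-6.0000, 0).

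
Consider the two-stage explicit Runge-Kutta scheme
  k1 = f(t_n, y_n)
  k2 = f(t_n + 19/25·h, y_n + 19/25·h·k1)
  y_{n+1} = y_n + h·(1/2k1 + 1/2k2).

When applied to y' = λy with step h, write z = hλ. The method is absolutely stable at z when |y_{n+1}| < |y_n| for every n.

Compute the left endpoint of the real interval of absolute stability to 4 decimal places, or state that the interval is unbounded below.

z* = -2.6316.

Set f=λy, z=hλ:
  k1=λy_n ⇒ h·k1=z·y_n;  k2=λ(1+19/25z)y_n ⇒ h·k2=z(1+19/25z)y_n
  y_{n+1}/y_n = 1 + 1/2z + 1/2z(1+19/25z) = 1 + z + 19/50z²
  Hence R(z) = 1 + z + 19/50z².

Boundary: |R(x)|=1, x<0.
x=-1.07: |R|=0.3651
R=1: x+19/50x²=0 ⇒ x=−50/19=-2.6316; min R=1−1/(4·19/50)=0.3421>−1
Confirm numerically:
  x=-2.606: |R|=0.97467 <1
  x=-2.563: |R|=0.93321 <1
  x=-1.304: |R|=0.34216 <1
  x=-1.059: |R|=0.36716 <1
  x=-3.176: |R|=1.65705 >1
  x=-2.714: |R|=1.08500 >1
So |R|<1 on (-2.6316, 0).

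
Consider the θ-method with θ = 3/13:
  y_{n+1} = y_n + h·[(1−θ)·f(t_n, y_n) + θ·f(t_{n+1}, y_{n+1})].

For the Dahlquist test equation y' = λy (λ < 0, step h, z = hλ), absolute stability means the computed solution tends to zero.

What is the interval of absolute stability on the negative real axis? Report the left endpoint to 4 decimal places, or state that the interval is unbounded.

With y'=λy (z=hλ):
  y_{n+1} = y_n + z·[10/13·y_n + 3/13·y_{n+1}] ⇒ (1 − 3/13z)y_{n+1} = (1 + 10/13z)y_n
  Hence R(z) = (1 + 10/13z)/(1 − 3/13z).

Need |R(x)|<1, x<0.
x=-0.35: |R|=0.6762
R=−1: 1+10/13x = −1+3/13x ⇒ -7/13x=2 ⇒ x=2/(-7/13)=-3.7143
Confirm numerically:
  x=-3.439: |R|=0.91736 <1
  x=-3.025: |R|=0.78143 <1
  x=-2.552: |R|=0.60612 <1
  x=-1.965: |R|=0.35194 <1
  x=-4.054: |R|=1.09451 >1
  x=-3.778: |R|=1.01833 >1
So |R|<1 on (-3.7143, 0).

z∈(-3.7143,0).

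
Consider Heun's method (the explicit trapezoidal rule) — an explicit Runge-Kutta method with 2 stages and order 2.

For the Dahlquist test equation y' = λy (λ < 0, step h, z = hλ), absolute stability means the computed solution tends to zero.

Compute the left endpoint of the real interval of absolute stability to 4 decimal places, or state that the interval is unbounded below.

Set f=λy, z=hλ:
  order 2, 2-stage ⇒ R(z)=1+z+z^2/2
  (e.g. R(-1.17)=0.51445, |R|=0.51445)

Boundary: |R(x)|=1, x<0.
x=-1.17: |R|=0.5144
|R(-1.9)|=0.9050 |R(-1.13)|=0.5085 |R(-0.56)|=0.5968
Bisect:
  x_lo=-2.5887 |R|=1.7620  x_hi=-0.1480 |R|=0.8630
  mid=-1.36835 |R|=0.56784 →hi
  mid=-1.97853 |R|=0.97876 →hi
  mid=-2.28362 |R|=1.32384 →lo
  mid=-2.13107 |R|=1.13966 →lo
  mid=-2.05480 |R|=1.05630 →lo
  mid=-2.01666 |R|=1.01680 →lo
  mid=-1.99760 |R|=0.99760 →hi
  mid=-2.00713 |R|=1.00715 →lo
  mid=-2.00236 |R|=1.00237 →lo
  ...
  [-2.00013,-1.99998] ⇒ x*=-2.0000
Interval (-2.0000, 0).

z* = -2.0000.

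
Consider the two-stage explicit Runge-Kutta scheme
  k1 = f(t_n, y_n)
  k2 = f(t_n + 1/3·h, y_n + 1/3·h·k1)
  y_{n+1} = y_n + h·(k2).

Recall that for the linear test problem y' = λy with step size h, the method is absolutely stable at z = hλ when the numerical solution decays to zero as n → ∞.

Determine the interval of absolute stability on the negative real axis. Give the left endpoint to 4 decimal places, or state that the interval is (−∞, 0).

(-3.0000, 0).

Set f=λy, z=hλ:
  k1=λy_n ⇒ h·k1=z·y_n;  k2=λ(1+1/3z)y_n ⇒ h·k2=z(1+1/3z)y_n
  y_{n+1}/y_n = 1 + z(1+1/3z) = 1 + z + 1/3z²
  R(z) = 1 + z + 1/3z².

Solve |R(x)|<1 on ℝ⁻.
x=-0.93: |R|=0.3583
R=1: x+1/3x²=0 ⇒ x=−3=-3.0000; min R=1−1/(4·1/3)=0.2500>−1
Confirm numerically:
  x=-2.482: |R|=0.57144 <1
  x=-2.085: |R|=0.36407 <1
  x=-1.645: |R|=0.25701 <1
  x=-3.286: |R|=1.31327 >1
  x=-3.171: |R|=1.18075 >1
Interval (-3.0000, 0).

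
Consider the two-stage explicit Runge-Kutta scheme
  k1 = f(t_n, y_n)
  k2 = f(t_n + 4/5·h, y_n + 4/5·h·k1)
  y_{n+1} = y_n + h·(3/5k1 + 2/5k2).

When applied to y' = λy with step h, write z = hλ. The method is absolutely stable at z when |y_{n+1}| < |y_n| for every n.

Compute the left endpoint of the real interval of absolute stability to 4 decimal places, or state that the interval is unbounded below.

z* = -3.1250.

On y'=λy, z=hλ:
  k1=λy_n ⇒ h·k1=z·y_n;  k2=λ(1+4/5z)y_n ⇒ h·k2=z(1+4/5z)y_n
  y_{n+1}/y_n = 1 + 3/5z + 2/5z(1+4/5z) = 1 + z + 8/25z²
  so R(z) = 1 + z + 8/25z².

Solve |R(x)|<1 on ℝ⁻.
x=-1: |R|=0.3200
R=1: x+8/25x²=0 ⇒ x=−25/8=-3.1250; min R=1−1/(4·8/25)=0.2188>−1
Confirm numerically:
  x=-2.507: |R|=0.50422 <1
  x=-1.654: |R|=0.22143 <1
  x=-1.377: |R|=0.22976 <1
  x=-3.243: |R|=1.12246 >1
  x=-3.155: |R|=1.03029 >1
Stable set (-3.1250, 0).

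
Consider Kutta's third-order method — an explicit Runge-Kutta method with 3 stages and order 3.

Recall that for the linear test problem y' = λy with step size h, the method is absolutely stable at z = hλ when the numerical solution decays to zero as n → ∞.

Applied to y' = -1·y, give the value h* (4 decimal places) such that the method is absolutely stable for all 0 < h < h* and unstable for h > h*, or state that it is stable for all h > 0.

(-2.5127,0); λ=-1 ⇒ h* = 2.5127.

On y'=λy, z=hλ:
  order 3, 3-stage ⇒ R(z)=1+z+z^2/2+z^3/6
  (e.g. R(-1.05)=0.30831, |R|=0.30831)

Need |R(x)|<1, x<0.
x=-1.05: |R|=0.3083
|R(-2.67)|=1.2779 |R(-2.42)|=0.8539 |R(-1.51)|=0.0562
Bisect:
  x_lo=-3.3471 |R|=2.9952  x_hi=-0.3389 |R|=0.7120
  mid=-1.84300 |R|=0.18802 →hi
  mid=-2.59505 |R|=1.14055 →lo
  mid=-2.21903 |R|=0.57810 →hi
  mid=-2.40704 |R|=0.83446 →hi
  mid=-2.50105 |R|=0.98087 →hi
  mid=-2.54805 |R|=1.05900 →lo
  mid=-2.52455 |R|=1.01951 →lo
  mid=-2.51280 |R|=1.00009 →lo
  mid=-2.50692 |R|=0.99045 →hi
  mid=-2.50986 |R|=0.99526 →hi
  ...
  [-2.51280,-2.51262] ⇒ x*=-2.5127
Stable set (-2.5127, 0).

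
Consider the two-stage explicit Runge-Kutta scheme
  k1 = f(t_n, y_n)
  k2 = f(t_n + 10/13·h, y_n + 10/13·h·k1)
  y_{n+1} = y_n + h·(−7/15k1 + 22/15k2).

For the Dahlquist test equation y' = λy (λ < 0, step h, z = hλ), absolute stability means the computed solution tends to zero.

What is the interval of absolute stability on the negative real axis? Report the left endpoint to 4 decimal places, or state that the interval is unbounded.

(-0.8864, 0).

Set f=λy, z=hλ:
  k1=λy_n ⇒ h·k1=z·y_n;  k2=λ(1+10/13z)y_n ⇒ h·k2=z(1+10/13z)y_n
  y_{n+1}/y_n = 1 − 7/15z + 22/15z(1+10/13z) = 1 + z + 44/39z²
  Hence R(z) = 1 + z + 44/39z².

Need |R(x)|<1, x<0.
x=-1.11: |R|=1.2801
R=1: x+44/39x²=0 ⇒ x=−39/44=-0.8864; min R=1−1/(4·44/39)=0.7784>−1
Confirm numerically:
  x=-0.655: |R|=0.82903 <1
  x=-0.568: |R|=0.79599 <1
  x=-0.460: |R|=0.77873 <1
  x=-0.398: |R|=0.78071 <1
  x=-1.179: |R|=1.38925 >1
  x=-1.114: |R|=1.28610 >1
  x=-0.929: |R|=1.04469 >1
So |R|<1 on (-0.8864, 0).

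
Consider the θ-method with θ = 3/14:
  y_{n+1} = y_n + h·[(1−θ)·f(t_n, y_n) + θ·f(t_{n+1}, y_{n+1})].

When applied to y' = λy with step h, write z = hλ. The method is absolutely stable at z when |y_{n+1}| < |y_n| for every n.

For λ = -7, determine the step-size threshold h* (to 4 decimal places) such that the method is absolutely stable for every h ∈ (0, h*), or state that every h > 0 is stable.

(-3.5000,0); λ=-7 ⇒ h* = (7/2)/7 = 0.5000.

Test eqn y'=λy, z=hλ:
  y_{n+1} = y_n + z·[11/14·y_n + 3/14·y_{n+1}] ⇒ (1 − 3/14z)y_{n+1} = (1 + 11/14z)y_n
  Hence R(z) = (1 + 11/14z)/(1 − 3/14z).

Find x<0 with |R(x)|<1.
x=-0.83: |R|=0.2953
R=−1: 1+11/14x = −1+3/14x ⇒ -4/7x=2 ⇒ x=2/(-4/7)=-3.5000
Confirm numerically:
  x=-3.248: |R|=0.91509 <1
  x=-2.379: |R|=0.57572 <1
  x=-2.081: |R|=0.43921 <1
  x=-1.963: |R|=0.38177 <1
  x=-3.999: |R|=1.15356 >1
  x=-3.801: |R|=1.09479 >1
  x=-3.677: |R|=1.05657 >1
So |R|<1 on (-3.5000, 0).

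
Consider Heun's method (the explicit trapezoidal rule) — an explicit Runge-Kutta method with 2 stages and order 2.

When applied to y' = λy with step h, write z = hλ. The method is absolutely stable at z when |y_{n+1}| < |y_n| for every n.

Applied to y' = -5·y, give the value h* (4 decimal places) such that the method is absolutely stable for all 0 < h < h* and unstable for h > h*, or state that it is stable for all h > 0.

(-2.0000,0); λ=-5 ⇒ h* = 0.4000.

Test eqn y'=λy, z=hλ:
  order 2, 2-stage ⇒ R(z)=1+z+z^2/2
  (e.g. R(-1.71)=0.75205, |R|=0.75205)

Find x<0 with |R(x)|<1.
x=-1.71: |R|=0.7520
|R(-1.29)|=0.5421 |R(-0.98)|=0.5002 |R(-0.87)|=0.5085
Bisect:
  x_lo=-2.5333 |R|=1.6756  x_hi=-0.3412 |R|=0.7170
  mid=-1.43726 |R|=0.59560 →hi
  mid=-1.98531 |R|=0.98541 →hi
  mid=-2.25933 |R|=1.29295 →lo
  mid=-2.12232 |R|=1.12980 →lo
  mid=-2.05381 |R|=1.05526 →lo
  mid=-2.01956 |R|=1.01975 →lo
  mid=-2.00243 |R|=1.00243 →lo
  mid=-1.99387 |R|=0.99389 →hi
  ...
  [-2.00002,-1.99989] ⇒ x*=-2.0000
Interval (-2.0000, 0).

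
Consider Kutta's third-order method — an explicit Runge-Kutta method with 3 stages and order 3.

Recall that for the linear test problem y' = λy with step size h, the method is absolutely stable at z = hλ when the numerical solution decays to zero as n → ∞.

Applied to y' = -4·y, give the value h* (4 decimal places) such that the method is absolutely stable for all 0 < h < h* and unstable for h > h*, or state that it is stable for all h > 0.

(-2.5127,0); λ=-4 ⇒ h* = 0.6282.

On y'=λy, z=hλ:
  order 3, 3-stage ⇒ R(z)=1+z+z^2/2+z^3/6
  (e.g. R(-0.71)=0.48240, |R|=0.48240)

Solve |R(x)|<1 on ℝ⁻.
x=-0.71: |R|=0.4824
|R(-2.27)|=0.6431 |R(-1.81)|=0.1602 |R(-1.01)|=0.3283
Bisect:
  x_lo=-3.3240 |R|=2.9206  x_hi=-0.1135 |R|=0.8927
  mid=-1.71876 |R|=0.08793 →hi
  mid=-2.52136 |R|=1.01423 →lo
  mid=-2.12006 |R|=0.46089 →hi
  mid=-2.32071 |R|=0.71097 →hi
  mid=-2.42104 |R|=0.85545 →hi
  mid=-2.47120 |R|=0.93299 →hi
  mid=-2.49628 |R|=0.97314 →hi
  mid=-2.50882 |R|=0.99356 →hi
  mid=-2.51509 |R|=1.00386 →lo
  mid=-2.51196 |R|=0.99871 →hi
  ...
  [-2.51294,-2.51274] ⇒ x*=-2.5127
So |R|<1 on (-2.5127, 0).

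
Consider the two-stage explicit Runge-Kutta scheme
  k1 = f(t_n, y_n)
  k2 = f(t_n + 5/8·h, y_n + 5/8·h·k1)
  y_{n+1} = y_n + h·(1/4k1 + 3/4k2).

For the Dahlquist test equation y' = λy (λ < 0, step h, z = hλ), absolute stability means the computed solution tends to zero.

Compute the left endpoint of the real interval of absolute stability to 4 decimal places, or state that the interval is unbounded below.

Set f=λy, z=hλ:
  k1=λy_n ⇒ h·k1=z·y_n;  k2=λ(1+5/8z)y_n ⇒ h·k2=z(1+5/8z)y_n
  y_{n+1}/y_n = 1 + 1/4z + 3/4z(1+5/8z) = 1 + z + 15/32z²
  ⇒ R(z) = 1 + z + 15/32z².

Need |R(x)|<1, x<0.
x=-0.82: |R|=0.4952
R=1: x+15/32x²=0 ⇒ x=−32/15=-2.1333; min R=1−1/(4·15/32)=0.4667>−1
Confirm numerically:
  x=-2.030: |R|=0.90167 <1
  x=-1.323: |R|=0.49747 <1
  x=-1.002: |R|=0.46863 <1
  x=-0.994: |R|=0.46914 <1
  x=-2.544: |R|=1.48972 >1
  x=-2.513: |R|=1.44724 >1
  x=-2.172: |R|=1.03937 >1
So |R|<1 on (-2.1333, 0).

z* = -2.1333.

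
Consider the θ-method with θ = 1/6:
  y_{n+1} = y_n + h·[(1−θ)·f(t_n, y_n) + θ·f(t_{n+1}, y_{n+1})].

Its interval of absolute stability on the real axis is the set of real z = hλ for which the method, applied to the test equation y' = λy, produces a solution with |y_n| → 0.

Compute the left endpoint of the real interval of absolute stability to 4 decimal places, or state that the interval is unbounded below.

z* = -3.0000.

Set f=λy, z=hλ:
  y_{n+1} = y_n + z·[5/6·y_n + 1/6·y_{n+1}] ⇒ (1 − 1/6z)y_{n+1} = (1 + 5/6z)y_n
  so R(z) = (1 + 5/6z)/(1 − 1/6z).

Boundary: |R(x)|=1, x<0.
x=-1.63: |R|=0.2818
R=−1: 1+5/6x = −1+1/6x ⇒ -2/3x=2 ⇒ x=2/(-2/3)=-3.0000
Confirm numerically:
  x=-2.753: |R|=0.88712 <1
  x=-1.873: |R|=0.42741 <1
  x=-1.755: |R|=0.35783 <1
  x=-3.461: |R|=1.19491 >1
  x=-3.340: |R|=1.14561 >1
  x=-3.213: |R|=1.09248 >1
So |R|<1 on (-3.0000, 0).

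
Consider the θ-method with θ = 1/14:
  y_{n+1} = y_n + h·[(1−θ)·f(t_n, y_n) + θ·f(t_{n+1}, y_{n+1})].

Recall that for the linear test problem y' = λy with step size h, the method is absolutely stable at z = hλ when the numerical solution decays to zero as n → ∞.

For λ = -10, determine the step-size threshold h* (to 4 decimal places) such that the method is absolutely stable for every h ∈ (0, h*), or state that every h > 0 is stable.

With y'=λy (z=hλ):
  y_{n+1} = y_n + z·[13/14·y_n + 1/14·y_{n+1}] ⇒ (1 − 1/14z)y_{n+1} = (1 + 13/14z)y_n
  so R(z) = (1 + 13/14z)/(1 − 1/14z).

Need |R(x)|<1, x<0.
x=-0.72: |R|=0.3152
R=−1: 1+13/14x = −1+1/14x ⇒ -6/7x=2 ⇒ x=2/(-6/7)=-2.3333
Confirm numerically:
  x=-2.311: |R|=0.98357 <1
  x=-2.027: |R|=0.77064 <1
  x=-1.717: |R|=0.52943 <1
  x=-2.919: |R|=1.41539 >1
  x=-2.621: |R|=1.20769 >1
  x=-2.561: |R|=1.16497 >1
Stable set (-2.3333, 0).

(-2.3333,0); λ=-10 ⇒ h* = (7/3)/10 = 0.2333.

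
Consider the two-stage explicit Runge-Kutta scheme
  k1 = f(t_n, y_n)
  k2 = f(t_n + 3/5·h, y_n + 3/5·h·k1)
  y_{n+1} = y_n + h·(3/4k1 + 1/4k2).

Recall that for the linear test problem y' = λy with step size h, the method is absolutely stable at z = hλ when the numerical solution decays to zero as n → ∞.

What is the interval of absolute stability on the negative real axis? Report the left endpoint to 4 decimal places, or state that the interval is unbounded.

With y'=λy (z=hλ):
  k1=λy_n ⇒ h·k1=z·y_n;  k2=λ(1+3/5z)y_n ⇒ h·k2=z(1+3/5z)y_n
  y_{n+1}/y_n = 1 + 3/4z + 1/4z(1+3/5z) = 1 + z + 3/20z²
  ⇒ R(z) = 1 + z + 3/20z².

Find x<0 with |R(x)|<1.
x=-1.39: |R|=0.1002
R=1: x+3/20x²=0 ⇒ x=−20/3=-6.6667; min R=1−1/(4·3/20)=-0.6667>−1
Confirm numerically:
  x=-4.804: |R|=0.34224 <1
  x=-4.664: |R|=0.40107 <1
  x=-4.080: |R|=0.58304 <1
  x=-2.792: |R|=0.62271 <1
  x=-7.064: |R|=1.42101 >1
  x=-6.966: |R|=1.31277 >1
  x=-6.851: |R|=1.18943 >1
Stable set (-6.6667, 0).

z∈(-6.6667,0).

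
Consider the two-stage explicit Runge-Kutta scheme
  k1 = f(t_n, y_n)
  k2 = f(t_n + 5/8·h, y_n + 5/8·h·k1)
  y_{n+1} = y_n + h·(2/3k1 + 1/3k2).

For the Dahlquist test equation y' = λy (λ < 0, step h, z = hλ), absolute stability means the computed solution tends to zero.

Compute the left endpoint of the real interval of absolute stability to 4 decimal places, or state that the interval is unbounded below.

With y'=λy (z=hλ):
  k1=λy_n ⇒ h·k1=z·y_n;  k2=λ(1+5/8z)y_n ⇒ h·k2=z(1+5/8z)y_n
  y_{n+1}/y_n = 1 + 2/3z + 1/3z(1+5/8z) = 1 + z + 5/24z²
  so R(z) = 1 + z + 5/24z².

Find x<0 with |R(x)|<1.
x=-0.9: |R|=0.2687
R=1: x+5/24x²=0 ⇒ x=−24/5=-4.8000; min R=1−1/(4·5/24)=-0.2000>−1
Confirm numerically:
  x=-3.141: |R|=0.08561 <1
  x=-2.405: |R|=0.19999 <1
  x=-2.240: |R|=0.19467 <1
  x=-2.220: |R|=0.19325 <1
  x=-4.954: |R|=1.15894 >1
  x=-4.926: |R|=1.12931 >1
  x=-4.893: |R|=1.09480 >1
So |R|<1 on (-4.8000, 0).

z* = -4.8000.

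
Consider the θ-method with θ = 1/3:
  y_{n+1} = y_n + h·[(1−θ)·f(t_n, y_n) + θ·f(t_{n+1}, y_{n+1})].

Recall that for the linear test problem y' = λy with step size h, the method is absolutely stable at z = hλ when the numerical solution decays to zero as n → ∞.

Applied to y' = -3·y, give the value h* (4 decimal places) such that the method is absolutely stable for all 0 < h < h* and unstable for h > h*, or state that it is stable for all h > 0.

(-6.0000,0); λ=-3 ⇒ h* = (6)/3 = 2.0000.

Test eqn y'=λy, z=hλ:
  y_{n+1} = y_n + z·[2/3·y_n + 1/3·y_{n+1}] ⇒ (1 − 1/3z)y_{n+1} = (1 + 2/3z)y_n
  Hence R(z) = (1 + 2/3z)/(1 − 1/3z).

Need |R(x)|<1, x<0.
x=-0.53: |R|=0.5496
R=−1: 1+2/3x = −1+1/3x ⇒ -1/3x=2 ⇒ x=2/(-1/3)=-6.0000
Confirm numerically:
  x=-3.421: |R|=0.59835 <1
  x=-3.091: |R|=0.52241 <1
  x=-2.684: |R|=0.41661 <1
  x=-6.349: |R|=1.03733 >1
  x=-6.189: |R|=1.02057 >1
Interval (-6.0000, 0).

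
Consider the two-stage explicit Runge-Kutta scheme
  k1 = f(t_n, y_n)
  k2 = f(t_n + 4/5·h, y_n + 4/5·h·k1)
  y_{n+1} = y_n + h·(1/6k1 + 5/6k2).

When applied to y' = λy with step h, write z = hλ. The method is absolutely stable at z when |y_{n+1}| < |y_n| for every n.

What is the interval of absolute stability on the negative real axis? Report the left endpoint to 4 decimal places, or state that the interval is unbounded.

On y'=λy, z=hλ:
  k1=λy_n ⇒ h·k1=z·y_n;  k2=λ(1+4/5z)y_n ⇒ h·k2=z(1+4/5z)y_n
  y_{n+1}/y_n = 1 + 1/6z + 5/6z(1+4/5z) = 1 + z + 2/3z²
  ⇒ R(z) = 1 + z + 2/3z².

Solve |R(x)|<1 on ℝ⁻.
x=-1.13: |R|=0.7213
R=1: x+2/3x²=0 ⇒ x=−3/2=-1.5000; min R=1−1/(4·2/3)=0.6250>−1
Confirm numerically:
  x=-1.231: |R|=0.77924 <1
  x=-1.040: |R|=0.68107 <1
  x=-0.770: |R|=0.62527 <1
  x=-2.065: |R|=1.77782 >1
  x=-2.041: |R|=1.73612 >1
  x=-1.940: |R|=1.56907 >1
Stable set (-1.5000, 0).

(-1.5000, 0).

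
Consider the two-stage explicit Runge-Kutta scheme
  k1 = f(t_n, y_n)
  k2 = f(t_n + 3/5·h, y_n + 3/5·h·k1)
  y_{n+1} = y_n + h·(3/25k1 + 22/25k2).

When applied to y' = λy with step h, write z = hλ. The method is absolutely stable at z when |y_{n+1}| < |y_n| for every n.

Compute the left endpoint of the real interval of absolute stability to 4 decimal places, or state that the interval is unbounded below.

Test eqn y'=λy, z=hλ:
  k1=λy_n ⇒ h·k1=z·y_n;  k2=λ(1+3/5z)y_n ⇒ h·k2=z(1+3/5z)y_n
  y_{n+1}/y_n = 1 + 3/25z + 22/25z(1+3/5z) = 1 + z + 66/125z²
  Hence R(z) = 1 + z + 66/125z².

Solve |R(x)|<1 on ℝ⁻.
x=-1.29: |R|=0.5886
R=1: x+66/125x²=0 ⇒ x=−125/66=-1.8939; min R=1−1/(4·66/125)=0.5265>−1
Confirm numerically:
  x=-1.634: |R|=0.77574 <1
  x=-1.624: |R|=0.76853 <1
  x=-1.286: |R|=0.58720 <1
  x=-1.073: |R|=0.53490 <1
  x=-2.298: |R|=1.49026 >1
  x=-2.206: |R|=1.36348 >1
Interval (-1.8939, 0).

z* = -1.8939.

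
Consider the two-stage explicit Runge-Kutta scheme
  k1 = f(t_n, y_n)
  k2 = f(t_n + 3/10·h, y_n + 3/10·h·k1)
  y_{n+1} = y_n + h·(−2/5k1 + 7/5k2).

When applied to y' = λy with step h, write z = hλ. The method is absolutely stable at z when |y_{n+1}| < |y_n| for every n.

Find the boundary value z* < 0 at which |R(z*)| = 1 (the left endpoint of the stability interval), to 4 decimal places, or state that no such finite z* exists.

z* = -2.3810.

On y'=λy, z=hλ:
  k1=λy_n ⇒ h·k1=z·y_n;  k2=λ(1+3/10z)y_n ⇒ h·k2=z(1+3/10z)y_n
  y_{n+1}/y_n = 1 − 2/5z + 7/5z(1+3/10z) = 1 + z + 21/50z²
  so R(z) = 1 + z + 21/50z².

Boundary: |R(x)|=1, x<0.
x=-0.42: |R|=0.6541
R=1: x+21/50x²=0 ⇒ x=−50/21=-2.3810; min R=1−1/(4·21/50)=0.4048>−1
Confirm numerically:
  x=-1.722: |R|=0.52342 <1
  x=-1.401: |R|=0.42338 <1
  x=-1.267: |R|=0.40722 <1
  x=-1.051: |R|=0.41293 <1
  x=-2.933: |R|=1.68005 >1
  x=-2.816: |R|=1.51454 >1
  x=-2.637: |R|=1.28358 >1
Stable set (-2.3810, 0).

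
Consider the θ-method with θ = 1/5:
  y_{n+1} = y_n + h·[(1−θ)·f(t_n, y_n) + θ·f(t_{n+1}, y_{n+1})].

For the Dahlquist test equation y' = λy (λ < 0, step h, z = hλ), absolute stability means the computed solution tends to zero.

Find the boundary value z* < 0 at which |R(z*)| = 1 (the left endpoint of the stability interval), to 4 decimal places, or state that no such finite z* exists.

z* = -3.3333.

With y'=λy (z=hλ):
  y_{n+1} = y_n + z·[4/5·y_n + 1/5·y_{n+1}] ⇒ (1 − 1/5z)y_{n+1} = (1 + 4/5z)y_n
  R(z) = (1 + 4/5z)/(1 − 1/5z).

Solve |R(x)|<1 on ℝ⁻.
x=-1.77: |R|=0.3072
R=−1: 1+4/5x = −1+1/5x ⇒ -3/5x=2 ⇒ x=2/(-3/5)=-3.3333
Confirm numerically:
  x=-2.601: |R|=0.71096 <1
  x=-1.978: |R|=0.41731 <1
  x=-1.569: |R|=0.19425 <1
  x=-1.530: |R|=0.17152 <1
  x=-3.718: |R|=1.13237 >1
  x=-3.627: |R|=1.10212 >1
  x=-3.625: |R|=1.10145 >1
Stable set (-3.3333, 0).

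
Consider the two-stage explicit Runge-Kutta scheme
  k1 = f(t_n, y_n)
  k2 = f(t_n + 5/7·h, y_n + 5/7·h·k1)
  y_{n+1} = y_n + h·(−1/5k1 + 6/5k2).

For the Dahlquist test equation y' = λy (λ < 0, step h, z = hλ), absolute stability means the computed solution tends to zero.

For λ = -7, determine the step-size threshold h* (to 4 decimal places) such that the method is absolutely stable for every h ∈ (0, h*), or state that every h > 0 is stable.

(-1.1667,0); λ=-7 ⇒ h* = (7/6)/7 = 0.1667.

Set f=λy, z=hλ:
  k1=λy_n ⇒ h·k1=z·y_n;  k2=λ(1+5/7z)y_n ⇒ h·k2=z(1+5/7z)y_n
  y_{n+1}/y_n = 1 − 1/5z + 6/5z(1+5/7z) = 1 + z + 6/7z²
  R(z) = 1 + z + 6/7z².

Boundary: |R(x)|=1, x<0.
x=-1.29: |R|=1.1364
R=1: x+6/7x²=0 ⇒ x=−7/6=-1.1667; min R=1−1/(4·6/7)=0.7083>−1
Confirm numerically:
  x=-1.010: |R|=0.86437 <1
  x=-0.570: |R|=0.70849 <1
  x=-0.568: |R|=0.70853 <1
  x=-1.722: |R|=1.81967 >1
  x=-1.639: |R|=1.66356 >1
  x=-1.333: |R|=1.19005 >1
Stable set (-1.1667, 0).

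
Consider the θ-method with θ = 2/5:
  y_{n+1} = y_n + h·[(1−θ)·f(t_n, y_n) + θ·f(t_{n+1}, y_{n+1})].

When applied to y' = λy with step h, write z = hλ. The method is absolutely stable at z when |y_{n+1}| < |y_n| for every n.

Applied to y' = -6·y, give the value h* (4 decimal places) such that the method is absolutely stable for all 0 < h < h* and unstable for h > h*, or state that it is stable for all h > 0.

(-10.0000,0); λ=-6 ⇒ h* = (10)/6 = 1.6667.

Set f=λy, z=hλ:
  y_{n+1} = y_n + z·[3/5·y_n + 2/5·y_{n+1}] ⇒ (1 − 2/5z)y_{n+1} = (1 + 3/5z)y_n
  R(z) = (1 + 3/5z)/(1 − 2/5z).

Find x<0 with |R(x)|<1.
x=-0.86: |R|=0.3601
R=−1: 1+3/5x = −1+2/5x ⇒ -1/5x=2 ⇒ x=2/(-1/5)=-10.0000
Confirm numerically:
  x=-9.932: |R|=0.99727 <1
  x=-8.169: |R|=0.91419 <1
  x=-5.478: |R|=0.71660 <1
  x=-10.152: |R|=1.00601 >1
  x=-10.086: |R|=1.00342 >1
Stable set (-10.0000, 0).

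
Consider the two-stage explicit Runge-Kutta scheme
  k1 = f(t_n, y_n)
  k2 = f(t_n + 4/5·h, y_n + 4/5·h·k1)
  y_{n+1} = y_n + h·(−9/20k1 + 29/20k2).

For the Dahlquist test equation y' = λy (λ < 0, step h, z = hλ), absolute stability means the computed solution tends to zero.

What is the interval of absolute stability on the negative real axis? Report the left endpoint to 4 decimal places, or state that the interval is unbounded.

On y'=λy, z=hλ:
  k1=λy_n ⇒ h·k1=z·y_n;  k2=λ(1+4/5z)y_n ⇒ h·k2=z(1+4/5z)y_n
  y_{n+1}/y_n = 1 − 9/20z + 29/20z(1+4/5z) = 1 + z + 29/25z²
  so R(z) = 1 + z + 29/25z².

Need |R(x)|<1, x<0.
x=-1.65: |R|=2.5081
R=1: x+29/25x²=0 ⇒ x=−25/29=-0.8621; min R=1−1/(4·29/25)=0.7845>−1
Confirm numerically:
  x=-0.802: |R|=0.94412 <1
  x=-0.659: |R|=0.84477 <1
  x=-0.606: |R|=0.81999 <1
  x=-1.412: |R|=1.90074 >1
  x=-1.354: |R|=1.77265 >1
So |R|<1 on (-0.8621, 0).

(-0.8621, 0).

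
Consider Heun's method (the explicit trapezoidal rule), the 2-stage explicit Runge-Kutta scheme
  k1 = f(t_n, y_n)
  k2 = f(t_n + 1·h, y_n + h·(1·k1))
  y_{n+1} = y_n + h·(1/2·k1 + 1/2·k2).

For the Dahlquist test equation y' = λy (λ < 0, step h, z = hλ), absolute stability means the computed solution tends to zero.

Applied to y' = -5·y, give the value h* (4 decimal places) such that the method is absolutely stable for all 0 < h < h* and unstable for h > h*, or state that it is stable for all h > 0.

(-2.0000,0); λ=-5 ⇒ h* = 0.4000.

Set f=λy, z=hλ:
  order 2, 2-stage ⇒ R(z)=1+z+z^2/2
  (e.g. R(-1.3)=0.54500, |R|=0.54500)

Need |R(x)|<1, x<0.
x=-1.3: |R|=0.5450
|R(-2.08)|=1.0832 |R(-1.93)|=0.9325 |R(-0.79)|=0.5221
Bisect:
  x_lo=-2.6933 |R|=1.9336  x_hi=-0.1755 |R|=0.8399
  mid=-1.43438 |R|=0.59434 →hi
  mid=-2.06383 |R|=1.06586 →lo
  mid=-1.74910 |R|=0.78058 →hi
  mid=-1.90647 |R|=0.91084 →hi
  mid=-1.98515 |R|=0.98526 →hi
  mid=-2.02449 |R|=1.02479 →lo
  mid=-2.00482 |R|=1.00483 →lo
  ...
  [-2.00005,-1.99990] ⇒ x*=-2.0000
So |R|<1 on (-2.0000, 0).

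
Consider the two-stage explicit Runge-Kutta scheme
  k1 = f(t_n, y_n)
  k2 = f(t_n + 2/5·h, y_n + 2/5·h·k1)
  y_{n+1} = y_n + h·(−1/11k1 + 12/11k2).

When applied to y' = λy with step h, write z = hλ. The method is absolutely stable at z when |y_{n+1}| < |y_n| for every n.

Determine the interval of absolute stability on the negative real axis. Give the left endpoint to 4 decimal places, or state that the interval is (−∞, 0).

z∈(-2.2917,0).

On y'=λy, z=hλ:
  k1=λy_n ⇒ h·k1=z·y_n;  k2=λ(1+2/5z)y_n ⇒ h·k2=z(1+2/5z)y_n
  y_{n+1}/y_n = 1 − 1/11z + 12/11z(1+2/5z) = 1 + z + 24/55z²
  R(z) = 1 + z + 24/55z².

Solve |R(x)|<1 on ℝ⁻.
x=-0.75: |R|=0.4955
R=1: x+24/55x²=0 ⇒ x=−55/24=-2.2917; min R=1−1/(4·24/55)=0.4271>−1
Confirm numerically:
  x=-2.166: |R|=0.88122 <1
  x=-1.575: |R|=0.50745 <1
  x=-1.056: |R|=0.43060 <1
  x=-0.986: |R|=0.43823 <1
  x=-2.831: |R|=1.66626 >1
  x=-2.690: |R|=1.46757 >1
  x=-2.591: |R|=1.33843 >1
Interval (-2.2917, 0).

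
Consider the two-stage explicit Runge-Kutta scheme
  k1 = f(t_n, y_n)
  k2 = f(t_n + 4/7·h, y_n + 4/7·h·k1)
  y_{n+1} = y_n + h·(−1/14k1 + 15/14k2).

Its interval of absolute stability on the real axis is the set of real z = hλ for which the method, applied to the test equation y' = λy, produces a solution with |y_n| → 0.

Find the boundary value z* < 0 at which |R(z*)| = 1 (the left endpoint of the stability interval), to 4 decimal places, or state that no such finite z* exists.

z* = -1.6333.

Set f=λy, z=hλ:
  k1=λy_n ⇒ h·k1=z·y_n;  k2=λ(1+4/7z)y_n ⇒ h·k2=z(1+4/7z)y_n
  y_{n+1}/y_n = 1 − 1/14z + 15/14z(1+4/7z) = 1 + z + 30/49z²
  Hence R(z) = 1 + z + 30/49z².

Need |R(x)|<1, x<0.
x=-1.72: |R|=1.0913
R=1: x+30/49x²=0 ⇒ x=−49/30=-1.6333; min R=1−1/(4·30/49)=0.5917>−1
Confirm numerically:
  x=-1.596: |R|=0.96352 <1
  x=-0.950: |R|=0.60255 <1
  x=-0.773: |R|=0.59283 <1
  x=-2.186: |R|=1.73967 >1
  x=-2.141: |R|=1.66546 >1
  x=-1.764: |R|=1.14112 >1
So |R|<1 on (-1.6333, 0).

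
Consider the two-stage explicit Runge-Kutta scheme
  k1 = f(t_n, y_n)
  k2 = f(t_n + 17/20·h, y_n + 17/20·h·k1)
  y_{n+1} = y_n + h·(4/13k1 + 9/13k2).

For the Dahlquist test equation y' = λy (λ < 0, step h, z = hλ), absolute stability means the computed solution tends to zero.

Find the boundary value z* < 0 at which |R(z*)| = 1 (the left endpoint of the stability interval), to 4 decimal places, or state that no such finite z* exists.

Test eqn y'=λy, z=hλ:
  k1=λy_n ⇒ h·k1=z·y_n;  k2=λ(1+17/20z)y_n ⇒ h·k2=z(1+17/20z)y_n
  y_{n+1}/y_n = 1 + 4/13z + 9/13z(1+17/20z) = 1 + z + 153/260z²
  R(z) = 1 + z + 153/260z².

Solve |R(x)|<1 on ℝ⁻.
x=-1.09: |R|=0.6092
R=1: x+153/260x²=0 ⇒ x=−260/153=-1.6993; min R=1−1/(4·153/260)=0.5752>−1
Confirm numerically:
  x=-1.141: |R|=0.62511 <1
  x=-0.760: |R|=0.57990 <1
  x=-0.735: |R|=0.58290 <1
  x=-2.179: |R|=1.61504 >1
  x=-2.150: |R|=1.57016 >1
  x=-1.998: |R|=1.35114 >1
Stable set (-1.6993, 0).

left endpoint -1.6993.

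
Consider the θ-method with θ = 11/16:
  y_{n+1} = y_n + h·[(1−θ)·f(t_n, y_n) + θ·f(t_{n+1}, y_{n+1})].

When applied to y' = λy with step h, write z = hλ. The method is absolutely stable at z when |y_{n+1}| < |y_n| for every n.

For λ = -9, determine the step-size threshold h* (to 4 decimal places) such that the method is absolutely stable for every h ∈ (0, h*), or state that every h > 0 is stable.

(−∞, 0) — no finite endpoint. Any h>0 works for λ=-9.

On y'=λy, z=hλ:
  y_{n+1} = y_n + z·[5/16·y_n + 11/16·y_{n+1}] ⇒ (1 − 11/16z)y_{n+1} = (1 + 5/16z)y_n
  Hence R(z) = (1 + 5/16z)/(1 − 11/16z).

Need |R(x)|<1, x<0.
x=-1.52: |R|=0.2567
x=-2: |R|=0.1579
x=-10: |R|=0.2698
x=-100: |R|=0.4337
θ=11/16≥1/2 ⇒ |1+5/16x|<|1−11/16x| ∀x<0 ⇒ stable on all of ℝ⁻.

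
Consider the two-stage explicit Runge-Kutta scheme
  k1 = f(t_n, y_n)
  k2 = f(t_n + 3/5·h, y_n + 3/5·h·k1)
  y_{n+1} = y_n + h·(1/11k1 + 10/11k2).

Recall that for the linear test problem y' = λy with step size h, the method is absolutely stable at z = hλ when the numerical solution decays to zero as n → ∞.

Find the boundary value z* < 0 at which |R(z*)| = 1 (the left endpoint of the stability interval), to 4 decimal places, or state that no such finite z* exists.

Set f=λy, z=hλ:
  k1=λy_n ⇒ h·k1=z·y_n;  k2=λ(1+3/5z)y_n ⇒ h·k2=z(1+3/5z)y_n
  y_{n+1}/y_n = 1 + 1/11z + 10/11z(1+3/5z) = 1 + z + 6/11z²
  ⇒ R(z) = 1 + z + 6/11z².

Boundary: |R(x)|=1, x<0.
x=-1.34: |R|=0.6394
R=1: x+6/11x²=0 ⇒ x=−11/6=-1.8333; min R=1−1/(4·6/11)=0.5417>−1
Confirm numerically:
  x=-1.703: |R|=0.87893 <1
  x=-1.355: |R|=0.64647 <1
  x=-1.242: |R|=0.59940 <1
  x=-1.097: |R|=0.55940 <1
  x=-2.329: |R|=1.62968 >1
  x=-2.124: |R|=1.33675 >1
Stable set (-1.8333, 0).

z* = -1.8333.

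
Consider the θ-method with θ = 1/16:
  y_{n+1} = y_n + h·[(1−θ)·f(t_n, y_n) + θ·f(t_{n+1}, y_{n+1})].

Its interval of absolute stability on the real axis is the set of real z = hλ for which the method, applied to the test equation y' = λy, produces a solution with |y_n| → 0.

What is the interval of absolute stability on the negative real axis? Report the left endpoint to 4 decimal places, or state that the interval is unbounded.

(-2.2857, 0).

Set f=λy, z=hλ:
  y_{n+1} = y_n + z·[15/16·y_n + 1/16·y_{n+1}] ⇒ (1 − 1/16z)y_{n+1} = (1 + 15/16z)y_n
  R(z) = (1 + 15/16z)/(1 − 1/16z).

Find x<0 with |R(x)|<1.
x=-0.38: |R|=0.6288
R=−1: 1+15/16x = −1+1/16x ⇒ -7/8x=2 ⇒ x=2/(-7/8)=-2.2857
Confirm numerically:
  x=-1.923: |R|=0.71668 <1
  x=-1.794: |R|=0.61313 <1
  x=-1.733: |R|=0.56364 <1
  x=-2.869: |R|=1.43277 >1
  x=-2.678: |R|=1.29404 >1
Interval (-2.2857, 0).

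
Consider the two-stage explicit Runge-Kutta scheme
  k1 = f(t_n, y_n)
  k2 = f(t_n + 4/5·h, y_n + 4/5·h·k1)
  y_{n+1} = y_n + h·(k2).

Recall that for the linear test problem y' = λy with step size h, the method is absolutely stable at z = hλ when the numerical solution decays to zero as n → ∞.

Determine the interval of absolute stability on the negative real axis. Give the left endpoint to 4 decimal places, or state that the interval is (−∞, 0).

z∈(-1.2500,0).

With y'=λy (z=hλ):
  k1=λy_n ⇒ h·k1=z·y_n;  k2=λ(1+4/5z)y_n ⇒ h·k2=z(1+4/5z)y_n
  y_{n+1}/y_n = 1 + z(1+4/5z) = 1 + z + 4/5z²
  R(z) = 1 + z + 4/5z².

Solve |R(x)|<1 on ℝ⁻.
x=-0.56: |R|=0.6909
R=1: x+4/5x²=0 ⇒ x=−5/4=-1.2500; min R=1−1/(4·4/5)=0.6875>−1
Confirm numerically:
  x=-1.071: |R|=0.84663 <1
  x=-1.059: |R|=0.83818 <1
  x=-0.745: |R|=0.69902 <1
  x=-0.578: |R|=0.68927 <1
  x=-1.557: |R|=1.38240 >1
  x=-1.406: |R|=1.17547 >1
Stable set (-1.2500, 0).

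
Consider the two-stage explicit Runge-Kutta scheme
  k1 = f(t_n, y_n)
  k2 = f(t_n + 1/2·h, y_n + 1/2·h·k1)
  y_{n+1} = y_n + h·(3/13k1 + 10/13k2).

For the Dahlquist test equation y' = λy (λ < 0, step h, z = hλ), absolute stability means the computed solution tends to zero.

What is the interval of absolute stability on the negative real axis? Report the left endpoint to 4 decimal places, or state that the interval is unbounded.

With y'=λy (z=hλ):
  k1=λy_n ⇒ h·k1=z·y_n;  k2=λ(1+1/2z)y_n ⇒ h·k2=z(1+1/2z)y_n
  y_{n+1}/y_n = 1 + 3/13z + 10/13z(1+1/2z) = 1 + z + 5/13z²
  so R(z) = 1 + z + 5/13z².

Boundary: |R(x)|=1, x<0.
x=-1.71: |R|=0.4147
R=1: x+5/13x²=0 ⇒ x=−13/5=-2.6000; min R=1−1/(4·5/13)=0.3500>−1
Confirm numerically:
  x=-1.940: |R|=0.50754 <1
  x=-1.501: |R|=0.36554 <1
  x=-1.165: |R|=0.35701 <1
  x=-3.061: |R|=1.54274 >1
  x=-2.844: |R|=1.26690 >1
  x=-2.687: |R|=1.08991 >1
Stable set (-2.6000, 0).

(-2.6000, 0).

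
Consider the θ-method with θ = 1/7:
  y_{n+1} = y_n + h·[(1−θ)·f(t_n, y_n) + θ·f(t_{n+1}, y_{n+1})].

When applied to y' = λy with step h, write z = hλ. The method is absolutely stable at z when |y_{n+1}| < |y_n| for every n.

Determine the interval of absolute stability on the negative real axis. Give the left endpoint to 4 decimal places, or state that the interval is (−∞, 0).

Set f=λy, z=hλ:
  y_{n+1} = y_n + z·[6/7·y_n + 1/7·y_{n+1}] ⇒ (1 − 1/7z)y_{n+1} = (1 + 6/7z)y_n
  so R(z) = (1 + 6/7z)/(1 − 1/7z).

Find x<0 with |R(x)|<1.
x=-0.8: |R|=0.2821
R=−1: 1+6/7x = −1+1/7x ⇒ -5/7x=2 ⇒ x=2/(-5/7)=-2.8000
Confirm numerically:
  x=-2.771: |R|=0.98516 <1
  x=-2.669: |R|=0.93226 <1
  x=-2.377: |R|=0.77445 <1
  x=-1.579: |R|=0.28838 <1
  x=-3.354: |R|=1.26753 >1
  x=-3.052: |R|=1.12535 >1
Interval (-2.8000, 0).

(-2.8000, 0).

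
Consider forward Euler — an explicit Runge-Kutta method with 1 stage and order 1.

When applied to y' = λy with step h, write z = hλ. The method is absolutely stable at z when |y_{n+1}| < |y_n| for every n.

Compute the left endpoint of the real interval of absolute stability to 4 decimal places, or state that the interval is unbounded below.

z* = -2.0000.

With y'=λy (z=hλ):
  order 1, 1-stage ⇒ R(z)=1+z
  (e.g. R(-0.59)=0.41000, |R|=0.41000)

Need |R(x)|<1, x<0.
x=-0.59: |R|=0.4100
|R(-2.25)|=1.2500 |R(-2.03)|=1.0300 |R(-0.77)|=0.2300
Bisect:
  x_lo=-2.7785 |R|=1.7785  x_hi=-0.3392 |R|=0.6608
  mid=-1.55887 |R|=0.55887 →hi
  mid=-2.16871 |R|=1.16871 →lo
  mid=-1.86379 |R|=0.86379 →hi
  mid=-2.01625 |R|=1.01625 →lo
  mid=-1.94002 |R|=0.94002 →hi
  mid=-1.97813 |R|=0.97813 →hi
  mid=-1.99719 |R|=0.99719 →hi
  mid=-2.00672 |R|=1.00672 →lo
  ...
  [-2.00002,-1.99987] ⇒ x*=-2.0000
So |R|<1 on (-2.0000, 0).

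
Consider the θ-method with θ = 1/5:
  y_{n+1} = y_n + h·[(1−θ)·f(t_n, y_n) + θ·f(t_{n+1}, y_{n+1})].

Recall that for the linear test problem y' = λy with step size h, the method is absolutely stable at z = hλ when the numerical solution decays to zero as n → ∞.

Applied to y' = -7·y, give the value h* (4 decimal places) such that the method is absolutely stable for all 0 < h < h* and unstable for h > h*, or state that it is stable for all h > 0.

(-3.3333,0); λ=-7 ⇒ h* = (10/3)/7 = 0.4762.

Set f=λy, z=hλ:
  y_{n+1} = y_n + z·[4/5·y_n + 1/5·y_{n+1}] ⇒ (1 − 1/5z)y_{n+1} = (1 + 4/5z)y_n
  so R(z) = (1 + 4/5z)/(1 − 1/5z).

Solve |R(x)|<1 on ℝ⁻.
x=-1.56: |R|=0.1890
R=−1: 1+4/5x = −1+1/5x ⇒ -3/5x=2 ⇒ x=2/(-3/5)=-3.3333
Confirm numerically:
  x=-2.980: |R|=0.86717 <1
  x=-1.612: |R|=0.21900 <1
  x=-1.594: |R|=0.20867 <1
  x=-3.619: |R|=1.09943 >1
  x=-3.458: |R|=1.04422 >1
  x=-3.402: |R|=1.02452 >1
So |R|<1 on (-3.3333, 0).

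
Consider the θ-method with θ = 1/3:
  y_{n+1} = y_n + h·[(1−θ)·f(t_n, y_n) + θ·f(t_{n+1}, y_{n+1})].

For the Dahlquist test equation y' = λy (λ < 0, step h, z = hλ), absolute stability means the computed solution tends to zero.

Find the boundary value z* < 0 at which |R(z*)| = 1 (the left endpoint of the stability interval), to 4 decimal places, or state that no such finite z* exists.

left endpoint -6.0000.

Set f=λy, z=hλ:
  y_{n+1} = y_n + z·[2/3·y_n + 1/3·y_{n+1}] ⇒ (1 − 1/3z)y_{n+1} = (1 + 2/3z)y_n
  Hence R(z) = (1 + 2/3z)/(1 − 1/3z).

Solve |R(x)|<1 on ℝ⁻.
x=-1.55: |R|=0.0220
R=−1: 1+2/3x = −1+1/3x ⇒ -1/3x=2 ⇒ x=2/(-1/3)=-6.0000
Confirm numerically:
  x=-5.231: |R|=0.90657 <1
  x=-4.530: |R|=0.80478 <1
  x=-4.187: |R|=0.74774 <1
  x=-3.145: |R|=0.53539 <1
  x=-6.256: |R|=1.02766 >1
  x=-6.229: |R|=1.02481 >1
Interval (-6.0000, 0).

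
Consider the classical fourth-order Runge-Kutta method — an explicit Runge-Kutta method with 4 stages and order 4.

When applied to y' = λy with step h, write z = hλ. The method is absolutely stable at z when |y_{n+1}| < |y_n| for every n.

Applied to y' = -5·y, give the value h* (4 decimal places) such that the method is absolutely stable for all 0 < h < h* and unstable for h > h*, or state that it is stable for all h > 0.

On y'=λy, z=hλ:
  order 4, 4-stage ⇒ R(z)=1+z+z^2/2+z^3/6+z^4/24
  (e.g. R(-1.72)=0.27580, |R|=0.27580)

Solve |R(x)|<1 on ℝ⁻.
x=-1.72: |R|=0.2758
|R(-2.27)|=0.4633 |R(-2.07)|=0.3592 |R(-1.83)|=0.2903
Bisect:
  x_lo=-3.1028 |R|=1.5942  x_hi=-0.1781 |R|=0.8368
  mid=-1.64047 |R|=0.27107 →hi
  mid=-2.37164 |R|=0.53562 →hi
  mid=-2.73722 |R|=0.92991 →hi
  mid=-2.92001 |R|=1.22285 →lo
  mid=-2.82862 |R|=1.06731 →lo
  mid=-2.78292 |R|=0.99643 →hi
  mid=-2.80577 |R|=1.03131 →lo
  ...
  [-2.78542,-2.78524] ⇒ x*=-2.7853
So |R|<1 on (-2.7853, 0).

(-2.7853,0); λ=-5 ⇒ h* = 0.5571.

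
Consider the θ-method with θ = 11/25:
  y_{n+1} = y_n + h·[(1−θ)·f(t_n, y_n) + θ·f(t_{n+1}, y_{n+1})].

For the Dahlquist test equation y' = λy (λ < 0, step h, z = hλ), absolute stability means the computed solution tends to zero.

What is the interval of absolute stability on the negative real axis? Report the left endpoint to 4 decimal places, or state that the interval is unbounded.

With y'=λy (z=hλ):
  y_{n+1} = y_n + z·[14/25·y_n + 11/25·y_{n+1}] ⇒ (1 − 11/25z)y_{n+1} = (1 + 14/25z)y_n
  so R(z) = (1 + 14/25z)/(1 − 11/25z).

Find x<0 with |R(x)|<1.
x=-1: |R|=0.3056
R=−1: 1+14/25x = −1+11/25x ⇒ -3/25x=2 ⇒ x=2/(-3/25)=-16.6667
Confirm numerically:
  x=-16.639: |R|=0.99960 <1
  x=-16.255: |R|=0.99394 <1
  x=-12.574: |R|=0.92482 <1
  x=-6.811: |R|=0.70410 <1
  x=-17.088: |R|=1.00594 >1
  x=-17.024: |R|=1.00505 >1
  x=-16.698: |R|=1.00045 >1
Interval (-16.6667, 0).

z∈(-16.6667,0).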